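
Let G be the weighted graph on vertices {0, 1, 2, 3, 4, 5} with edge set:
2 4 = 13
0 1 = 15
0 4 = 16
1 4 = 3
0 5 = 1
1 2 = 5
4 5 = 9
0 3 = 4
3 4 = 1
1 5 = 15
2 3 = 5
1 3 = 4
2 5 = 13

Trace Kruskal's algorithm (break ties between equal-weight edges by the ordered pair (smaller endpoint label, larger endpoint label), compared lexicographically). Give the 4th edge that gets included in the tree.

0-3

Kruskal's algorithm — process edges by increasing weight (ties by edge label):
0 5 (1): add. Components now {0,5} {1} {2} {3} {4}
3 4 (1): add. Components now {0,5} {1} {2} {3,4}
1 4 (3): add. Components now {0,5} {1,3,4} {2}
0 3 (4): add. Components now {0,1,3,4,5} {2}
1 3 (4): skip — 1 and 3 already connected.
1 2 (5): add. Components now {0,1,2,3,4,5}
The 4th edge added is 0 3.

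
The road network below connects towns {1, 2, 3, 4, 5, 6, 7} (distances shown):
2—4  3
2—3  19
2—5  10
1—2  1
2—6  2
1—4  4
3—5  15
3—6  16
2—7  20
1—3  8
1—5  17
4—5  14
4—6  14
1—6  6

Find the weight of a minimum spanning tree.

Prim, starting at 6.
Step 1: frontier [2—6 2, 1—6 6, 4—6 14, 3—6 16] → take 2—6 (2); add 2.
Step 2: frontier [1—2 1, 2—4 3, 2—5 10, 2—3 19, 2—7 20, 1—6 6, 4—6 14, 3—6 16] → take 1—2 (1); add 1.
Step 3: frontier [1—4 4, 1—3 8, 1—5 17, 2—4 3, 2—5 10, 2—3 19, 2—7 20, 4—6 14, 3—6 16] → take 2—4 (3); add 4.
Step 4: frontier [1—3 8, 1—5 17, 2—5 10, 2—3 19, 2—7 20, 4—5 14, 3—6 16] → take 1—3 (8); add 3.
Step 5: frontier [1—5 17, 2—5 10, 2—7 20, 3—5 15, 4—5 14] → take 2—5 (10); add 5.
Step 6: frontier [2—7 20] → take 2—7 (20); add 7.
MST edges: 2—6, 1—2, 2—4, 1—3, 2—5, 2—7; total weight 2+1+3+8+10+20 = 44.

44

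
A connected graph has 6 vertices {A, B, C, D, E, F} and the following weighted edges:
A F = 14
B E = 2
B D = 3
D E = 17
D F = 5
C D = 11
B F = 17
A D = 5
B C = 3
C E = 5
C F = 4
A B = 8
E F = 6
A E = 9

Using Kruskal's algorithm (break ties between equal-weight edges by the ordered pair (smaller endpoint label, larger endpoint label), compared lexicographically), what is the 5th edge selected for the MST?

Kruskal: consider edges lightest-first.
B E (2): add. Components now {A} {B,E} {C} {D} {F}
B C (3): add. Components now {A} {B,C,E} {D} {F}
B D (3): add. Components now {A} {B,C,D,E} {F}
C F (4): add. Components now {A} {B,C,D,E,F}
A D (5): add. Components now {A,B,C,D,E,F}
The 5th edge added is A D.

A-D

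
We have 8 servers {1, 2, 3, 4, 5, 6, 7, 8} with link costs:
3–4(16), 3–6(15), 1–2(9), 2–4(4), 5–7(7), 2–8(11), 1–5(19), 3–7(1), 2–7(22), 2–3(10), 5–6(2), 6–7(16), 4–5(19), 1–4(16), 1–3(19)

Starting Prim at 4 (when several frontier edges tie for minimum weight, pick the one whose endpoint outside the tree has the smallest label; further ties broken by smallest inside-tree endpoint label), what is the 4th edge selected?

3-7

Grow the tree from 4 using Prim:
Step 1: cheapest edge leaving the tree is 2–4 (4); add 2.
Step 2: cheapest edge leaving the tree is 1–2 (9); add 1.
Step 3: cheapest edge leaving the tree is 2–3 (10); add 3.
Step 4: cheapest edge leaving the tree is 3–7 (1); add 7.
Step 5: cheapest edge leaving the tree is 5–7 (7); add 5.
Step 6: cheapest edge leaving the tree is 5–6 (2); add 6.
Step 7: cheapest edge leaving the tree is 2–8 (11); add 8.
The 4th edge added is 3–7.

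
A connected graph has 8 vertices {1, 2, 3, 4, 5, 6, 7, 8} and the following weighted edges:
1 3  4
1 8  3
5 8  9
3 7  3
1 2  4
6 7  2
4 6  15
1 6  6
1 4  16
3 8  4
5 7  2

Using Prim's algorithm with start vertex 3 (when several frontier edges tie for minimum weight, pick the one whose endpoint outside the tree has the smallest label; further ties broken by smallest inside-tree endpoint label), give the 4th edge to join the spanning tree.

1-3

Prim, starting at 3.
Step 1: cheapest edge leaving the tree is 3 7 (3); add 7.
Step 2: cheapest edge leaving the tree is 5 7 (2); add 5.
Step 3: cheapest edge leaving the tree is 6 7 (2); add 6.
Step 4: cheapest edge leaving the tree is 1 3 (4); add 1.
Step 5: cheapest edge leaving the tree is 1 8 (3); add 8.
Step 6: cheapest edge leaving the tree is 1 2 (4); add 2.
Step 7: cheapest edge leaving the tree is 4 6 (15); add 4.
The 4th edge added is 1 3.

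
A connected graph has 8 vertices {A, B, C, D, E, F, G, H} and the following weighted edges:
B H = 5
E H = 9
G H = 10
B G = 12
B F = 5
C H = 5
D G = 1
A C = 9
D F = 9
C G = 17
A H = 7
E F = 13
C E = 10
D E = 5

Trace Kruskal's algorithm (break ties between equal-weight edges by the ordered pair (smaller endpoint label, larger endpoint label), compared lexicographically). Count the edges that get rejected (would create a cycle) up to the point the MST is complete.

Sort edges by weight, then run Kruskal:
D G (1): add — endpoints in different components.
B F (5): add — endpoints in different components.
B H (5): add — endpoints in different components.
C H (5): add — endpoints in different components.
D E (5): add — endpoints in different components.
A H (7): add — endpoints in different components.
A C (9): skip — A and C already connected.
D F (9): add — endpoints in different components.
Edges rejected before the tree was complete: 1.

1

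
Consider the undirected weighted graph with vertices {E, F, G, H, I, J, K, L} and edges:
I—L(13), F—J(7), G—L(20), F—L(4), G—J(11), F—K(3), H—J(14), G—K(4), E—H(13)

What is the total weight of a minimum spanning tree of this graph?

Grow the tree from J using Prim:
Step 1: frontier [F—J 7, G—J 11, H—J 14] → take F—J (7); add F.
Step 2: frontier [F—K 3, F—L 4, G—J 11, H—J 14] → take F—K (3); add K.
Step 3: frontier [F—L 4, G—J 11, H—J 14, G—K 4] → take G—K (4); add G.
Step 4: frontier [F—L 4, G—L 20, H—J 14] → take F—L (4); add L.
Step 5: frontier [H—J 14, I—L 13] → take I—L (13); add I.
Step 6: frontier [H—J 14] → take H—J (14); add H.
Step 7: frontier [E—H 13] → take E—H (13); add E.
MST edges: F—J, F—K, G—K, F—L, I—L, H—J, E—H; total weight 7+3+4+4+13+14+13 = 58.

58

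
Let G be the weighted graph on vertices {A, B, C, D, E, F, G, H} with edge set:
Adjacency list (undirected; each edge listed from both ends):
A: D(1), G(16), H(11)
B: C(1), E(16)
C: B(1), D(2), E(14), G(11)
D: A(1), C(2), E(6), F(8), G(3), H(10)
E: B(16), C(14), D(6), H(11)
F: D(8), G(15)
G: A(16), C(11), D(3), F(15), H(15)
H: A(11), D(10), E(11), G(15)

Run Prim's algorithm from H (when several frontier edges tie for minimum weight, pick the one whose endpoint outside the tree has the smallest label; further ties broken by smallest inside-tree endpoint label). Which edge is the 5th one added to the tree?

Grow the tree from H using Prim:
Step 1: cheapest edge leaving the tree is D–H (10); add D.
Step 2: cheapest edge leaving the tree is A–D (1); add A.
Step 3: cheapest edge leaving the tree is C–D (2); add C.
Step 4: cheapest edge leaving the tree is B–C (1); add B.
Step 5: cheapest edge leaving the tree is D–G (3); add G.
Step 6: cheapest edge leaving the tree is D–E (6); add E.
Step 7: cheapest edge leaving the tree is D–F (8); add F.
The 5th edge added is D–G.

D-G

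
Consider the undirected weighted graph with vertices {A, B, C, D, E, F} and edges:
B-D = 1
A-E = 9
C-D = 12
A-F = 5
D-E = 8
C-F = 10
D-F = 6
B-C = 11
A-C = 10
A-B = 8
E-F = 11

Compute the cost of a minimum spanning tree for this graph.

30

Sort edges by weight, then run Kruskal:
B-D (1): add — endpoints in different components.
A-F (5): add — endpoints in different components.
D-F (6): add — endpoints in different components.
A-B (8): skip — A and B already connected.
D-E (8): add — endpoints in different components.
A-E (9): skip — A and E already connected.
A-C (10): add — endpoints in different components.
MST edges: B-D, A-F, D-F, D-E, A-C; total weight 1+5+6+8+10 = 30.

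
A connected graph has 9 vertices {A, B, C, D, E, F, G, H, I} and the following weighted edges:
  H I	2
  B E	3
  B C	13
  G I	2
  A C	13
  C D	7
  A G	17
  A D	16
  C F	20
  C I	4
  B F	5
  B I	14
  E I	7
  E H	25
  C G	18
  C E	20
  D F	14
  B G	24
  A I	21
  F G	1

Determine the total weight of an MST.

37

Grow the tree from G using Prim:
Step 1: cheapest edge leaving the tree is F G (1); add F.
Step 2: cheapest edge leaving the tree is G I (2); add I.
Step 3: cheapest edge leaving the tree is H I (2); add H.
Step 4: cheapest edge leaving the tree is C I (4); add C.
Step 5: cheapest edge leaving the tree is B F (5); add B.
Step 6: cheapest edge leaving the tree is B E (3); add E.
Step 7: cheapest edge leaving the tree is C D (7); add D.
Step 8: cheapest edge leaving the tree is A C (13); add A.
MST edges: F G, G I, H I, C I, B F, B E, C D, A C; total weight 1+2+2+4+5+3+7+13 = 37.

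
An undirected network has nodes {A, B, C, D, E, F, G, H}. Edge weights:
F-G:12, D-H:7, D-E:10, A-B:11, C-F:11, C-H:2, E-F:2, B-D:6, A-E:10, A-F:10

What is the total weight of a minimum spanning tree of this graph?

49

Kruskal's algorithm — process edges by increasing weight (ties by edge label):
C-H (2): add — endpoints in different components.
E-F (2): add — endpoints in different components.
B-D (6): add — endpoints in different components.
D-H (7): add — endpoints in different components.
A-E (10): add — endpoints in different components.
A-F (10): skip — A and F already connected.
D-E (10): add — endpoints in different components.
A-B (11): skip — A and B already connected.
C-F (11): skip — C and F already connected.
F-G (12): add — endpoints in different components.
MST edges: C-H, E-F, B-D, D-H, A-E, D-E, F-G; total weight 2+2+6+7+10+10+12 = 49.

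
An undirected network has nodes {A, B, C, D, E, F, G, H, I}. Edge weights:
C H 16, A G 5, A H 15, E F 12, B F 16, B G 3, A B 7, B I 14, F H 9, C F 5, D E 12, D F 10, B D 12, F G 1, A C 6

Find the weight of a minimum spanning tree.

59

Prim, starting at G.
Step 1: cheapest edge leaving the tree is F G (1); add F.
Step 2: cheapest edge leaving the tree is B G (3); add B.
Step 3: cheapest edge leaving the tree is A G (5); add A.
Step 4: cheapest edge leaving the tree is C F (5); add C.
Step 5: cheapest edge leaving the tree is F H (9); add H.
Step 6: cheapest edge leaving the tree is D F (10); add D.
Step 7: cheapest edge leaving the tree is D E (12); add E.
Step 8: cheapest edge leaving the tree is B I (14); add I.
MST edges: F G, B G, A G, C F, F H, D F, D E, B I; total weight 1+3+5+5+9+10+12+14 = 59.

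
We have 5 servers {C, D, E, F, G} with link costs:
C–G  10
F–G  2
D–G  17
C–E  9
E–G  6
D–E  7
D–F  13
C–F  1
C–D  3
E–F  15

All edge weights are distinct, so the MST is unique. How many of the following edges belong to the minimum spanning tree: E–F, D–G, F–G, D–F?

1

Kruskal's algorithm — process edges by increasing weight (ties by edge label):
C–F (1): add. Components now {C,F} {D} {E} {G}
F–G (2): add. Components now {C,F,G} {D} {E}
C–D (3): add. Components now {C,D,F,G} {E}
E–G (6): add. Components now {C,D,E,F,G}
MST edge set: {C–F, F–G, C–D, E–G}.
Of the listed edges, {F–G} are in the MST → 1.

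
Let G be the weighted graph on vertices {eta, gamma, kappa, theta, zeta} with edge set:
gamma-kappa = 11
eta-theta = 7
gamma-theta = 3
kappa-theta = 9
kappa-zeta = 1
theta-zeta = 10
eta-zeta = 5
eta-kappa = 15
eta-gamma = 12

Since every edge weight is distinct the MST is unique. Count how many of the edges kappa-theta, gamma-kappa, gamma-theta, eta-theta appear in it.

Sort edges by weight, then run Kruskal:
kappa-zeta (1): add. Components now {theta} {eta} {kappa,zeta} {gamma}
gamma-theta (3): add. Components now {gamma,theta} {eta} {kappa,zeta}
eta-zeta (5): add. Components now {gamma,theta} {eta,kappa,zeta}
eta-theta (7): add. Components now {eta,gamma,kappa,theta,zeta}
MST edge set: {kappa-zeta, gamma-theta, eta-zeta, eta-theta}.
Of the listed edges, {gamma-theta, eta-theta} are in the MST → 2.

2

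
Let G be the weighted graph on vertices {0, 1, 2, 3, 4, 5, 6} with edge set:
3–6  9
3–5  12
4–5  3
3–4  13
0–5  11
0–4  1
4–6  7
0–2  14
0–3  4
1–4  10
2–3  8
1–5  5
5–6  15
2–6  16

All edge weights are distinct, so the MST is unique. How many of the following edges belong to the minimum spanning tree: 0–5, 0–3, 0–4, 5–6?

Sort edges by weight, then run Kruskal:
0–4 (1): add — endpoints in different components.
4–5 (3): add — endpoints in different components.
0–3 (4): add — endpoints in different components.
1–5 (5): add — endpoints in different components.
4–6 (7): add — endpoints in different components.
2–3 (8): add — endpoints in different components.
MST edge set: {0–4, 4–5, 0–3, 1–5, 4–6, 2–3}.
Of the listed edges, {0–3, 0–4} are in the MST → 2.

2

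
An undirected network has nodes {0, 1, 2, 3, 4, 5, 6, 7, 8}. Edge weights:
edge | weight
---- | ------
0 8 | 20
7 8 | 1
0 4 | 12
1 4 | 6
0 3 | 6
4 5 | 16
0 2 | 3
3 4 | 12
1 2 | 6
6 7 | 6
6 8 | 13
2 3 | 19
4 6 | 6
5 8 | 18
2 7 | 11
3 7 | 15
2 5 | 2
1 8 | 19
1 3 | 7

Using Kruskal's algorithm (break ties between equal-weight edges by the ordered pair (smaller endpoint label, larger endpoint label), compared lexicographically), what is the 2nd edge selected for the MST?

2-5

Kruskal: consider edges lightest-first.
7 8 (1): add — endpoints in different components.
2 5 (2): add — endpoints in different components.
0 2 (3): add — endpoints in different components.
0 3 (6): add — endpoints in different components.
1 2 (6): add — endpoints in different components.
1 4 (6): add — endpoints in different components.
4 6 (6): add — endpoints in different components.
6 7 (6): add — endpoints in different components.
The 2nd edge added is 2 5.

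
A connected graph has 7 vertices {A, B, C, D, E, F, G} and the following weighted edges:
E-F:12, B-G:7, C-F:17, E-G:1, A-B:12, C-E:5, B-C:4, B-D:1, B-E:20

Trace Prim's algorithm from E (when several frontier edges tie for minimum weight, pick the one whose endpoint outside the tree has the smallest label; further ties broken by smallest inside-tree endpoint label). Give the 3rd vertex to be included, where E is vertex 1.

C

Grow the tree from E using Prim:
Step 1: cheapest edge leaving the tree is E-G (1); add G.
Step 2: cheapest edge leaving the tree is C-E (5); add C.
Step 3: cheapest edge leaving the tree is B-C (4); add B.
Step 4: cheapest edge leaving the tree is B-D (1); add D.
Step 5: cheapest edge leaving the tree is A-B (12); add A.
Step 6: cheapest edge leaving the tree is E-F (12); add F.
Vertex order: E, G, C, B, D, A, F. The 3rd vertex is C.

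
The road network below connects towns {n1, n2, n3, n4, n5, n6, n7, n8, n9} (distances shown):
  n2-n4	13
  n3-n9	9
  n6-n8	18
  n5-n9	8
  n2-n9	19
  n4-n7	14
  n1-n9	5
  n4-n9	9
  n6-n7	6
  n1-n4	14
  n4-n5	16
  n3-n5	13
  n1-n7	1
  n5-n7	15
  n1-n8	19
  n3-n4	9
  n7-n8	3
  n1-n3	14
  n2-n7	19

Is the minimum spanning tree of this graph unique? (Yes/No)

No

Kruskal: consider edges lightest-first.
n1-n7 (1): add — endpoints in different components.
n7-n8 (3): add — endpoints in different components.
n1-n9 (5): add — endpoints in different components.
n6-n7 (6): add — endpoints in different components.
n5-n9 (8): add — endpoints in different components.
n3-n4 (9): add — endpoints in different components.
n3-n9 (9): add — endpoints in different components.
n4-n9 (9): skip — n9 and n4 already connected.
n2-n4 (13): add — endpoints in different components.
Non-tree edge n4-n9 has weight 9, equal to the heaviest edge on its tree cycle — swapping gives another MST of the same weight. Not unique.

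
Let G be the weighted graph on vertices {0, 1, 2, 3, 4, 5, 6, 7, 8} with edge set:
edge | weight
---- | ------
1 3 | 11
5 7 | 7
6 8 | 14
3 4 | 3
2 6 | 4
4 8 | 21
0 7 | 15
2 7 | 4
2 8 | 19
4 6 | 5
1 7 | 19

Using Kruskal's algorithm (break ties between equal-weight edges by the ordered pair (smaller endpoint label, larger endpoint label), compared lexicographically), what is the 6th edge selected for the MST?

1-3

Kruskal: consider edges lightest-first.
3 4 (3): add — endpoints in different components.
2 6 (4): add — endpoints in different components.
2 7 (4): add — endpoints in different components.
4 6 (5): add — endpoints in different components.
5 7 (7): add — endpoints in different components.
1 3 (11): add — endpoints in different components.
6 8 (14): add — endpoints in different components.
0 7 (15): add — endpoints in different components.
The 6th edge added is 1 3.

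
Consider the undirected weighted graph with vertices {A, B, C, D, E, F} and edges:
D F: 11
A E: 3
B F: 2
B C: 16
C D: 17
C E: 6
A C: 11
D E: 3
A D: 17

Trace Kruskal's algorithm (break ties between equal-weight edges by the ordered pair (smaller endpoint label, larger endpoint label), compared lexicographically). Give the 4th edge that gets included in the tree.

C-E

Sort edges by weight, then run Kruskal:
B F (2): add — endpoints in different components.
A E (3): add — endpoints in different components.
D E (3): add — endpoints in different components.
C E (6): add — endpoints in different components.
A C (11): skip — A and C already connected.
D F (11): add — endpoints in different components.
The 4th edge added is C E.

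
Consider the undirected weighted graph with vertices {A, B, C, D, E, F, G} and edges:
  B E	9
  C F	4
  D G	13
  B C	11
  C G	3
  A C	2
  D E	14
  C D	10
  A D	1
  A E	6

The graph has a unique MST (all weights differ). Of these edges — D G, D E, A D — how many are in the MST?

Sort edges by weight, then run Kruskal:
A D (1): add — endpoints in different components.
A C (2): add — endpoints in different components.
C G (3): add — endpoints in different components.
C F (4): add — endpoints in different components.
A E (6): add — endpoints in different components.
B E (9): add — endpoints in different components.
MST edge set: {A D, A C, C G, C F, A E, B E}.
Of the listed edges, {A D} are in the MST → 1.

1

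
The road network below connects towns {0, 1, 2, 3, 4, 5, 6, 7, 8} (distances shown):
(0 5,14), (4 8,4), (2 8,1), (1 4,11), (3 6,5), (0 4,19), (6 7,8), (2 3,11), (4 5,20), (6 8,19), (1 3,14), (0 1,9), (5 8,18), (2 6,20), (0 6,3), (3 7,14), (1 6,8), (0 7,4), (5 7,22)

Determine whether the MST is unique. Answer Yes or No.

No

Kruskal's algorithm — process edges by increasing weight (ties by edge label):
2 8 (1): add — endpoints in different components.
0 6 (3): add — endpoints in different components.
0 7 (4): add — endpoints in different components.
4 8 (4): add — endpoints in different components.
3 6 (5): add — endpoints in different components.
1 6 (8): add — endpoints in different components.
6 7 (8): skip — 6 and 7 already connected.
0 1 (9): skip — 0 and 1 already connected.
1 4 (11): add — endpoints in different components.
2 3 (11): skip — 2 and 3 already connected.
0 5 (14): add — endpoints in different components.
Non-tree edge 2 3 has weight 11, equal to the heaviest edge on its tree cycle — swapping gives another MST of the same weight. Not unique.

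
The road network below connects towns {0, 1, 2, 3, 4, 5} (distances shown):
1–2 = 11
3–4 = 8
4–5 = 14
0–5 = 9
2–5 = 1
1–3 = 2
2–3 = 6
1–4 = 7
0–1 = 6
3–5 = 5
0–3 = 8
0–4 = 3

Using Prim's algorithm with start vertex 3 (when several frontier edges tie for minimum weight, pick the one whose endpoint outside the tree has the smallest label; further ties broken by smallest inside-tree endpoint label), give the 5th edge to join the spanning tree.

Prim, starting at 3.
Step 1: frontier [1–3 2, 3–5 5, 2–3 6, 0–3 8, 3–4 8] → take 1–3 (2); add 1.
Step 2: frontier [0–1 6, 1–4 7, 1–2 11, 3–5 5, 2–3 6, 0–3 8, 3–4 8] → take 3–5 (5); add 5.
Step 3: frontier [0–1 6, 1–4 7, 1–2 11, 2–3 6, 0–3 8, 3–4 8, 2–5 1, 0–5 9, 4–5 14] → take 2–5 (1); add 2.
Step 4: frontier [0–1 6, 1–4 7, 0–3 8, 3–4 8, 0–5 9, 4–5 14] → take 0–1 (6); add 0.
Step 5: frontier [0–4 3, 1–4 7, 3–4 8, 4–5 14] → take 0–4 (3); add 4.
The 5th edge added is 0–4.

0-4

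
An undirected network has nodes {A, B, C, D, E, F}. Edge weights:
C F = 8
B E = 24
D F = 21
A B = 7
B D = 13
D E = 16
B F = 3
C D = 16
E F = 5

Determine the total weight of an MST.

36

Prim's algorithm from C:
Step 1: cheapest edge leaving the tree is C F (8); add F.
Step 2: cheapest edge leaving the tree is B F (3); add B.
Step 3: cheapest edge leaving the tree is E F (5); add E.
Step 4: cheapest edge leaving the tree is A B (7); add A.
Step 5: cheapest edge leaving the tree is B D (13); add D.
MST edges: C F, B F, E F, A B, B D; total weight 8+3+5+7+13 = 36.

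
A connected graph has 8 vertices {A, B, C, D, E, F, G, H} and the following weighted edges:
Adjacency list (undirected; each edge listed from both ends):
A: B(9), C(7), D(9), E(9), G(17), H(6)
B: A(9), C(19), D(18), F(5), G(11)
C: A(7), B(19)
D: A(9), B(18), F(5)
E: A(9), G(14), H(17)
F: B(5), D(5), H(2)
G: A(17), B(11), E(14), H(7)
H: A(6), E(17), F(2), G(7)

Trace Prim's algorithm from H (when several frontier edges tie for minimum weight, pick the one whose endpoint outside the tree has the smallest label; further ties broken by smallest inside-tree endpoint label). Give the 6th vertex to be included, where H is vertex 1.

C

Prim's algorithm from H:
Step 1: cheapest edge leaving the tree is F—H (2); add F.
Step 2: cheapest edge leaving the tree is B—F (5); add B.
Step 3: cheapest edge leaving the tree is D—F (5); add D.
Step 4: cheapest edge leaving the tree is A—H (6); add A.
Step 5: cheapest edge leaving the tree is A—C (7); add C.
Step 6: cheapest edge leaving the tree is G—H (7); add G.
Step 7: cheapest edge leaving the tree is A—E (9); add E.
Vertex order: H, F, B, D, A, C, G, E. The 6th vertex is C.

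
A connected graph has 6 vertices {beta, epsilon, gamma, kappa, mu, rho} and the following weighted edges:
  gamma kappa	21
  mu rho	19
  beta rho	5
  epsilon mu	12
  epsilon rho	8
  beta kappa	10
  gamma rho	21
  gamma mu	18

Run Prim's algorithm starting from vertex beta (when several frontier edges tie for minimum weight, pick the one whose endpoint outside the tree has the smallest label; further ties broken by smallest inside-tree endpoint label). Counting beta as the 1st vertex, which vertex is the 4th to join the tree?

kappa

Grow the tree from beta using Prim:
Step 1: frontier [beta rho 5, beta kappa 10] → take beta rho (5); add rho.
Step 2: frontier [beta kappa 10, epsilon rho 8, mu rho 19, gamma rho 21] → take epsilon rho (8); add epsilon.
Step 3: frontier [beta kappa 10, epsilon mu 12, mu rho 19, gamma rho 21] → take beta kappa (10); add kappa.
Step 4: frontier [epsilon mu 12, gamma kappa 21, mu rho 19, gamma rho 21] → take epsilon mu (12); add mu.
Step 5: frontier [gamma kappa 21, gamma mu 18, gamma rho 21] → take gamma mu (18); add gamma.
Vertex order: beta, rho, epsilon, kappa, mu, gamma. The 4th vertex is kappa.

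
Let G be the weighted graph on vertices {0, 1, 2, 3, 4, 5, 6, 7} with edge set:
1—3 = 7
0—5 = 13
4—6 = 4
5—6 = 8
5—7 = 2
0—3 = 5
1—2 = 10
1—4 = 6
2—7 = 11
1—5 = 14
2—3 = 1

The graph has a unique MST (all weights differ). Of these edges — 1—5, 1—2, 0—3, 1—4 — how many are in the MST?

Kruskal's algorithm — process edges by increasing weight (ties by edge label):
2—3 (1): add — endpoints in different components.
5—7 (2): add — endpoints in different components.
4—6 (4): add — endpoints in different components.
0—3 (5): add — endpoints in different components.
1—4 (6): add — endpoints in different components.
1—3 (7): add — endpoints in different components.
5—6 (8): add — endpoints in different components.
MST edge set: {2—3, 5—7, 4—6, 0—3, 1—4, 1—3, 5—6}.
Of the listed edges, {0—3, 1—4} are in the MST → 2.

2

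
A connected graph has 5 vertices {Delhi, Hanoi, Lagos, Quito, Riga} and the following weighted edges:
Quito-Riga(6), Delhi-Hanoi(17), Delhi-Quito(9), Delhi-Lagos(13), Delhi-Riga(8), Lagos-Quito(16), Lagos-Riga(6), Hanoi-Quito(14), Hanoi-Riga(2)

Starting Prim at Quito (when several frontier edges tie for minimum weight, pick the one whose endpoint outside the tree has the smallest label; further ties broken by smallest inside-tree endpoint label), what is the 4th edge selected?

Delhi-Riga

Prim's algorithm from Quito:
Step 1: cheapest edge leaving the tree is Quito-Riga (6); add Riga.
Step 2: cheapest edge leaving the tree is Hanoi-Riga (2); add Hanoi.
Step 3: cheapest edge leaving the tree is Lagos-Riga (6); add Lagos.
Step 4: cheapest edge leaving the tree is Delhi-Riga (8); add Delhi.
The 4th edge added is Delhi-Riga.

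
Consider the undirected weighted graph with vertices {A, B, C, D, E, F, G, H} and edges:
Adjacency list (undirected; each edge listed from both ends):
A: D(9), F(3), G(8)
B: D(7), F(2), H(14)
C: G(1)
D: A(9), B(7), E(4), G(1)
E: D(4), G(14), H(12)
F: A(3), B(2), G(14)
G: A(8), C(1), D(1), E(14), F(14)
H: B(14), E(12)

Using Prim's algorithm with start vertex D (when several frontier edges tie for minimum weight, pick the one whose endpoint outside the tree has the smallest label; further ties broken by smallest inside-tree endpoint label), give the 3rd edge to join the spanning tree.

D-E

Prim, starting at D.
Step 1: cheapest edge leaving the tree is D–G (1); add G.
Step 2: cheapest edge leaving the tree is C–G (1); add C.
Step 3: cheapest edge leaving the tree is D–E (4); add E.
Step 4: cheapest edge leaving the tree is B–D (7); add B.
Step 5: cheapest edge leaving the tree is B–F (2); add F.
Step 6: cheapest edge leaving the tree is A–F (3); add A.
Step 7: cheapest edge leaving the tree is E–H (12); add H.
The 3rd edge added is D–E.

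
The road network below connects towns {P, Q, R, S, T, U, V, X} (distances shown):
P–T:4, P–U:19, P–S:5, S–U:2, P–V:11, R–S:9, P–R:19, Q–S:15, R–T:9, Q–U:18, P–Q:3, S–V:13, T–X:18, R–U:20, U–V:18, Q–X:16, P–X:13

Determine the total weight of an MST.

47

Prim, starting at S.
Step 1: cheapest edge leaving the tree is S–U (2); add U.
Step 2: cheapest edge leaving the tree is P–S (5); add P.
Step 3: cheapest edge leaving the tree is P–Q (3); add Q.
Step 4: cheapest edge leaving the tree is P–T (4); add T.
Step 5: cheapest edge leaving the tree is R–S (9); add R.
Step 6: cheapest edge leaving the tree is P–V (11); add V.
Step 7: cheapest edge leaving the tree is P–X (13); add X.
MST edges: S–U, P–S, P–Q, P–T, R–S, P–V, P–X; total weight 2+5+3+4+9+11+13 = 47.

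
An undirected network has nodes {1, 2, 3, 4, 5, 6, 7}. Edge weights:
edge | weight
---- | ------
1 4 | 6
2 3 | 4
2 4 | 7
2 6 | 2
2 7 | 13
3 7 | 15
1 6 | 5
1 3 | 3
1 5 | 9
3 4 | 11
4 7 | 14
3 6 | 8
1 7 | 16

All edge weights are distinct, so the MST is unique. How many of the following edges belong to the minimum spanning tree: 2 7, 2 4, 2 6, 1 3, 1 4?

Kruskal: consider edges lightest-first.
2 6 (2): add. Components now {1} {2,6} {3} {4} {5} {7}
1 3 (3): add. Components now {1,3} {2,6} {4} {5} {7}
2 3 (4): add. Components now {1,2,3,6} {4} {5} {7}
1 6 (5): skip — 1 and 6 already connected.
1 4 (6): add. Components now {1,2,3,4,6} {5} {7}
2 4 (7): skip — 2 and 4 already connected.
3 6 (8): skip — 3 and 6 already connected.
1 5 (9): add. Components now {1,2,3,4,5,6} {7}
3 4 (11): skip — 3 and 4 already connected.
2 7 (13): add. Components now {1,2,3,4,5,6,7}
MST edge set: {2 6, 1 3, 2 3, 1 4, 1 5, 2 7}.
Of the listed edges, {2 7, 2 6, 1 3, 1 4} are in the MST → 4.

4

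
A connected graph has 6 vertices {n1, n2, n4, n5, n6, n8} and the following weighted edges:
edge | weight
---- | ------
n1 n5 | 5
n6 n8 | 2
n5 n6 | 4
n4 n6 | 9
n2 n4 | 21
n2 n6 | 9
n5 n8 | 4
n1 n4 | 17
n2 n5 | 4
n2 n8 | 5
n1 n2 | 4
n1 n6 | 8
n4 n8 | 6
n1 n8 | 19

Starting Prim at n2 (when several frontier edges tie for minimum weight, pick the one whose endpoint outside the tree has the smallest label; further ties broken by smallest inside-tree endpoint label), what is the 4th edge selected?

Grow the tree from n2 using Prim:
Step 1: cheapest edge leaving the tree is n1 n2 (4); add n1.
Step 2: cheapest edge leaving the tree is n2 n5 (4); add n5.
Step 3: cheapest edge leaving the tree is n5 n6 (4); add n6.
Step 4: cheapest edge leaving the tree is n6 n8 (2); add n8.
Step 5: cheapest edge leaving the tree is n4 n8 (6); add n4.
The 4th edge added is n6 n8.

n6-n8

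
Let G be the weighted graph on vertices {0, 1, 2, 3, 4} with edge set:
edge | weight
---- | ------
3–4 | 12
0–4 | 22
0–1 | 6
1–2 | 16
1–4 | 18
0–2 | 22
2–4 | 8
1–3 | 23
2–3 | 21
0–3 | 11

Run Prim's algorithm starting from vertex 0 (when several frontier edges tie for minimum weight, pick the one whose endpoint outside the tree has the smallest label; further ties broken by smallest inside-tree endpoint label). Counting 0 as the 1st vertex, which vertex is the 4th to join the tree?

Prim's algorithm from 0:
Step 1: frontier [0–1 6, 0–3 11, 0–2 22, 0–4 22] → take 0–1 (6); add 1.
Step 2: frontier [0–3 11, 0–2 22, 0–4 22, 1–2 16, 1–4 18, 1–3 23] → take 0–3 (11); add 3.
Step 3: frontier [0–2 22, 0–4 22, 1–2 16, 1–4 18, 3–4 12, 2–3 21] → take 3–4 (12); add 4.
Step 4: frontier [0–2 22, 1–2 16, 2–3 21, 2–4 8] → take 2–4 (8); add 2.
Vertex order: 0, 1, 3, 4, 2. The 4th vertex is 4.

4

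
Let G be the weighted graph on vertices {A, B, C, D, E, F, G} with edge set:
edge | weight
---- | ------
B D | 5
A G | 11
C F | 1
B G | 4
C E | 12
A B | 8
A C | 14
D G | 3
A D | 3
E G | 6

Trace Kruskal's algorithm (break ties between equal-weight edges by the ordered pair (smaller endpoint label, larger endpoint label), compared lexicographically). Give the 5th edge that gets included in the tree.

E-G

Kruskal: consider edges lightest-first.
C F (1): add. Components now {A} {B} {C,F} {D} {E} {G}
A D (3): add. Components now {A,D} {B} {C,F} {E} {G}
D G (3): add. Components now {A,D,G} {B} {C,F} {E}
B G (4): add. Components now {A,B,D,G} {C,F} {E}
B D (5): skip — B and D already connected.
E G (6): add. Components now {A,B,D,E,G} {C,F}
A B (8): skip — A and B already connected.
A G (11): skip — A and G already connected.
C E (12): add. Components now {A,B,C,D,E,F,G}
The 5th edge added is E G.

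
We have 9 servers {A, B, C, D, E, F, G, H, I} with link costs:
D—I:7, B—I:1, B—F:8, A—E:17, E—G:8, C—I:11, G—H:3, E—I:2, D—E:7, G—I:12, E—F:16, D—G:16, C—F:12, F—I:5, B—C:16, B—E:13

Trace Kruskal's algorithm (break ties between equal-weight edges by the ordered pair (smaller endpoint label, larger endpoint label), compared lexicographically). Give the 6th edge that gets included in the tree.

E-G

Sort edges by weight, then run Kruskal:
B—I (1): add — endpoints in different components.
E—I (2): add — endpoints in different components.
G—H (3): add — endpoints in different components.
F—I (5): add — endpoints in different components.
D—E (7): add — endpoints in different components.
D—I (7): skip — D and I already connected.
B—F (8): skip — B and F already connected.
E—G (8): add — endpoints in different components.
C—I (11): add — endpoints in different components.
C—F (12): skip — C and F already connected.
G—I (12): skip — G and I already connected.
B—E (13): skip — B and E already connected.
B—C (16): skip — B and C already connected.
D—G (16): skip — D and G already connected.
E—F (16): skip — E and F already connected.
A—E (17): add — endpoints in different components.
The 6th edge added is E—G.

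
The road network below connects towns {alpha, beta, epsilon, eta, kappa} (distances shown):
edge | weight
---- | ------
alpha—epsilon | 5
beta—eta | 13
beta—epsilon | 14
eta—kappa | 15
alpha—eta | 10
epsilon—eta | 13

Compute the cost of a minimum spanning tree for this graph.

Kruskal's algorithm — process edges by increasing weight (ties by edge label):
alpha—epsilon (5): add — endpoints in different components.
alpha—eta (10): add — endpoints in different components.
beta—eta (13): add — endpoints in different components.
epsilon—eta (13): skip — eta and epsilon already connected.
beta—epsilon (14): skip — beta and epsilon already connected.
eta—kappa (15): add — endpoints in different components.
MST edges: alpha—epsilon, alpha—eta, beta—eta, eta—kappa; total weight 5+10+13+15 = 43.

43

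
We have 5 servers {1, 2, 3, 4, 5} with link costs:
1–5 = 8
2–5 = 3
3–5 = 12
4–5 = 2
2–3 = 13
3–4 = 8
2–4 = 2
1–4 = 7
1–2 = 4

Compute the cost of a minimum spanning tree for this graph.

Prim's algorithm from 5:
Step 1: cheapest edge leaving the tree is 4–5 (2); add 4.
Step 2: cheapest edge leaving the tree is 2–4 (2); add 2.
Step 3: cheapest edge leaving the tree is 1–2 (4); add 1.
Step 4: cheapest edge leaving the tree is 3–4 (8); add 3.
MST edges: 4–5, 2–4, 1–2, 3–4; total weight 2+2+4+8 = 16.

16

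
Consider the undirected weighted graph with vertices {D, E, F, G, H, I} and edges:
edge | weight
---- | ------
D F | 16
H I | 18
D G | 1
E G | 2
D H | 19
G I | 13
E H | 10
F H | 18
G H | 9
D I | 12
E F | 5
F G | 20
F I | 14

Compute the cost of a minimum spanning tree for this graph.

Grow the tree from H using Prim:
Step 1: cheapest edge leaving the tree is G H (9); add G.
Step 2: cheapest edge leaving the tree is D G (1); add D.
Step 3: cheapest edge leaving the tree is E G (2); add E.
Step 4: cheapest edge leaving the tree is E F (5); add F.
Step 5: cheapest edge leaving the tree is D I (12); add I.
MST edges: G H, D G, E G, E F, D I; total weight 9+1+2+5+12 = 29.

29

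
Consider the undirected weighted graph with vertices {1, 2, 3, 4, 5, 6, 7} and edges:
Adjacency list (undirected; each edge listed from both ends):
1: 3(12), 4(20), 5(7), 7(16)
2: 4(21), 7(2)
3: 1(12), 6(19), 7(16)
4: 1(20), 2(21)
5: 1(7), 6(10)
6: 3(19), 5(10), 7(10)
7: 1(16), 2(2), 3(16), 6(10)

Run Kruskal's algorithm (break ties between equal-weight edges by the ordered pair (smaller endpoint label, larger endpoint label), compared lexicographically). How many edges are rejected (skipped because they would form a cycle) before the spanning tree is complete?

3

Kruskal: consider edges lightest-first.
2–7 (2): add. Components now {1} {2,7} {3} {4} {5} {6}
1–5 (7): add. Components now {1,5} {2,7} {3} {4} {6}
5–6 (10): add. Components now {1,5,6} {2,7} {3} {4}
6–7 (10): add. Components now {1,2,5,6,7} {3} {4}
1–3 (12): add. Components now {1,2,3,5,6,7} {4}
1–7 (16): skip — 1 and 7 already connected.
3–7 (16): skip — 3 and 7 already connected.
3–6 (19): skip — 3 and 6 already connected.
1–4 (20): add. Components now {1,2,3,4,5,6,7}
Edges rejected before the tree was complete: 3.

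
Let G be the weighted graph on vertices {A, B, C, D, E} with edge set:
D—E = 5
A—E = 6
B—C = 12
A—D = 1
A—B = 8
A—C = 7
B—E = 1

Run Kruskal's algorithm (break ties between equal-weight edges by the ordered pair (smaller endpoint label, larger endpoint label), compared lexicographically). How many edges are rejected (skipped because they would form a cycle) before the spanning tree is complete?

1

Kruskal's algorithm — process edges by increasing weight (ties by edge label):
A—D (1): add — endpoints in different components.
B—E (1): add — endpoints in different components.
D—E (5): add — endpoints in different components.
A—E (6): skip — A and E already connected.
A—C (7): add — endpoints in different components.
Edges rejected before the tree was complete: 1.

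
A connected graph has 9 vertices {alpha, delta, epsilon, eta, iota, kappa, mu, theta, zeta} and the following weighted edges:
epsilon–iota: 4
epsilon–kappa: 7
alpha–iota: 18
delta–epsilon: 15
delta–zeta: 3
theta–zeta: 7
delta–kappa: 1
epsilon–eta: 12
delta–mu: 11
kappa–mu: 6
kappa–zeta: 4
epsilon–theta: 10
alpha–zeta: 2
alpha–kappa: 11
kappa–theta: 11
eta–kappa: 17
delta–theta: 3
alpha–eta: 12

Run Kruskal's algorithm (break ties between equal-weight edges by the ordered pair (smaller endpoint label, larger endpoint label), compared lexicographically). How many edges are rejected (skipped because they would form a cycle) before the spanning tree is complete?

Kruskal: consider edges lightest-first.
delta–kappa (1): add — endpoints in different components.
alpha–zeta (2): add — endpoints in different components.
delta–theta (3): add — endpoints in different components.
delta–zeta (3): add — endpoints in different components.
epsilon–iota (4): add — endpoints in different components.
kappa–zeta (4): skip — kappa and zeta already connected.
kappa–mu (6): add — endpoints in different components.
epsilon–kappa (7): add — endpoints in different components.
theta–zeta (7): skip — theta and zeta already connected.
epsilon–theta (10): skip — theta and epsilon already connected.
alpha–kappa (11): skip — kappa and alpha already connected.
delta–mu (11): skip — mu and delta already connected.
kappa–theta (11): skip — kappa and theta already connected.
alpha–eta (12): add — endpoints in different components.
Edges rejected before the tree was complete: 6.

6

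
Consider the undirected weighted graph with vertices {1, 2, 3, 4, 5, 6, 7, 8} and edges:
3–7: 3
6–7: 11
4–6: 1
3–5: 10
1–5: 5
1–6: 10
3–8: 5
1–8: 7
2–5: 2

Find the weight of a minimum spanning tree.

33

Kruskal: consider edges lightest-first.
4–6 (1): add — endpoints in different components.
2–5 (2): add — endpoints in different components.
3–7 (3): add — endpoints in different components.
1–5 (5): add — endpoints in different components.
3–8 (5): add — endpoints in different components.
1–8 (7): add — endpoints in different components.
1–6 (10): add — endpoints in different components.
MST edges: 4–6, 2–5, 3–7, 1–5, 3–8, 1–8, 1–6; total weight 1+2+3+5+5+7+10 = 33.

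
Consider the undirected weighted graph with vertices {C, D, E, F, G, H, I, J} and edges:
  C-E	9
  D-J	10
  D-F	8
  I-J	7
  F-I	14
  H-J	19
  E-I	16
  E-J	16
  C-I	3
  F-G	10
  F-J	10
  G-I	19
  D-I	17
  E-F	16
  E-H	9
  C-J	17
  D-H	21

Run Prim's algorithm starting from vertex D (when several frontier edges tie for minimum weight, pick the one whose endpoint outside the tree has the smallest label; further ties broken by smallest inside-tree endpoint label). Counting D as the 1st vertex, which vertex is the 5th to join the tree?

Prim's algorithm from D:
Step 1: cheapest edge leaving the tree is D-F (8); add F.
Step 2: cheapest edge leaving the tree is F-G (10); add G.
Step 3: cheapest edge leaving the tree is D-J (10); add J.
Step 4: cheapest edge leaving the tree is I-J (7); add I.
Step 5: cheapest edge leaving the tree is C-I (3); add C.
Step 6: cheapest edge leaving the tree is C-E (9); add E.
Step 7: cheapest edge leaving the tree is E-H (9); add H.
Vertex order: D, F, G, J, I, C, E, H. The 5th vertex is I.

I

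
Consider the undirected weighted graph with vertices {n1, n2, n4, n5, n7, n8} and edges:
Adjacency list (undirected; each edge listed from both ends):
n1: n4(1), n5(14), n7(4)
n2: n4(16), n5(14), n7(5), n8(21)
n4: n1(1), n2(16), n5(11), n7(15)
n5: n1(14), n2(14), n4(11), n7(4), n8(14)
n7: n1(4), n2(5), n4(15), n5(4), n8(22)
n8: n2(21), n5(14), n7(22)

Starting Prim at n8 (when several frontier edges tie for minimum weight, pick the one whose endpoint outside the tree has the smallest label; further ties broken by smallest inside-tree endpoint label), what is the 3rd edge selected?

Prim's algorithm from n8:
Step 1: cheapest edge leaving the tree is n5–n8 (14); add n5.
Step 2: cheapest edge leaving the tree is n5–n7 (4); add n7.
Step 3: cheapest edge leaving the tree is n1–n7 (4); add n1.
Step 4: cheapest edge leaving the tree is n1–n4 (1); add n4.
Step 5: cheapest edge leaving the tree is n2–n7 (5); add n2.
The 3rd edge added is n1–n7.

n1-n7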